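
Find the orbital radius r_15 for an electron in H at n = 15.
11.90649 nm (or 119.06487 Å)

The Bohr radius formula is:
r_n = n² a₀ / Z

where a₀ = 0.05291772 nm is the Bohr radius.

For H (Z = 1) at n = 15:
r_15 = 15² × 0.05291772 nm / 1
r_15 = 225 × 0.05291772 nm / 1
r_15 = 11.906487 nm / 1
r_15 = 11.90649 nm

The electron orbits at approximately 11.90649 nm from the nucleus.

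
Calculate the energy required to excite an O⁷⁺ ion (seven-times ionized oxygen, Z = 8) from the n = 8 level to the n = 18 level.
10.918 eV

The energy levels of a hydrogen-like atom are E_n = -13.6057 Z² eV / n².

Energy at n = 8: E_8 = -13.6057 × 8² / 8² = -13.605700 eV
Energy at n = 18: E_18 = -13.6057 × 8² / 18² = -2.687546 eV

The excitation energy is the difference:
ΔE = E_18 - E_8
ΔE = -2.687546 - (-13.605700)
ΔE = 10.918 eV

Since this is positive, energy must be absorbed (photon absorption).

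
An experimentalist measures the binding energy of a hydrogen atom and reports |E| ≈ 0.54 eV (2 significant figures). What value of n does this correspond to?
n = 5

The exact energy levels follow E_n = -13.6057 eV / n².

The measured value (-0.54 eV) is reported to only 2 significant figures, so we must test candidate n values and see which one matches to that precision.

Candidate energies:
  n = 3:  E = -13.6057/3² = -1.51174 eV
  n = 4:  E = -13.6057/4² = -0.85036 eV
  n = 5:  E = -13.6057/5² = -0.54423 eV  ← matches
  n = 6:  E = -13.6057/6² = -0.37794 eV
  n = 7:  E = -13.6057/7² = -0.27767 eV

Checking against the measurement of -0.54 eV (2 sig figs), only n = 5 agrees:
E_5 = -0.54423 eV, which rounds to -0.54 eV ✓

Therefore n = 5.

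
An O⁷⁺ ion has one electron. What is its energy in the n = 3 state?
-96.75164 eV

For hydrogen-like ions, the energy levels scale with Z²:
E_n = -13.6057 Z² / n² eV

For O⁷⁺ (Z = 8) at n = 3:
E_3 = -13.6057 × 8² / 3²
E_3 = -13.6057 × 64 / 9
E_3 = -870.7648 / 9
E_3 = -96.75164 eV

The energy is 64 times more negative than hydrogen at the same n due to the stronger nuclear charge.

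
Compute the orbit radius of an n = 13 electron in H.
8.943095 nm (or 89.430948 Å)

The Bohr radius formula is:
r_n = n² a₀ / Z

where a₀ = 0.052917721 nm is the Bohr radius.

For H (Z = 1) at n = 13:
r_13 = 13² × 0.052917721 nm / 1
r_13 = 169 × 0.052917721 nm / 1
r_13 = 8.9430948 nm / 1
r_13 = 8.943095 nm

The electron orbits at approximately 8.943095 nm from the nucleus.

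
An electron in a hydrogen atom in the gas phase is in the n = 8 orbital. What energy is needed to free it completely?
0.21 eV

The ionization energy is the energy needed to remove the electron completely (n → ∞).

For hydrogen, E_n = -13.6057 eV / n².

At n = 8: E_8 = -13.6057 / 8² = -0.21259 eV
At n = ∞: E_∞ = 0 eV

Ionization energy = E_∞ - E_8 = 0 - (-0.21259) = 0.21259 eV
Ionization energy ≈ 0.21 eV

This is also called the binding energy of the electron in state n = 8.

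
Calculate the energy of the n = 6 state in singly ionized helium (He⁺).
-1.5117 eV

For hydrogen-like ions, the energy levels scale with Z²:
E_n = -13.6057 Z² / n² eV

For He⁺ (Z = 2) at n = 6:
E_6 = -13.6057 × 2² / 6²
E_6 = -13.6057 × 4 / 36
E_6 = -54.4228 / 36
E_6 = -1.5117 eV

The energy is 4 times more negative than hydrogen at the same n due to the stronger nuclear charge.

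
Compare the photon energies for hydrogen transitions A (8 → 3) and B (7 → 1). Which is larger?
7 → 1

Calculate the energy for each transition:

Transition 8 → 3:
ΔE₁ = |E_3 - E_8| = |-13.6057/3² - (-13.6057/8²)|
ΔE₁ = |-1.51174444 - (-0.21258906)| = 1.29916 eV

Transition 7 → 1:
ΔE₂ = |E_1 - E_7| = |-13.6057/1² - (-13.6057/7²)|
ΔE₂ = |-13.60570000 - (-0.27766735)| = 13.32803 eV

Since 13.32803 eV > 1.29916 eV, the transition 7 → 1 emits the more energetic photon.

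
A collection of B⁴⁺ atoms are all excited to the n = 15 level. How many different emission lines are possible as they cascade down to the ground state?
105

The electron can occupy levels n = 1, 2, ..., 15 during de-excitation — that is m = 15 - 1 + 1 = 15 distinct levels.

The number of distinct spectral lines equals the number of ways to choose 2 of these m levels (each pair gives one possible emission transition):

Number of lines = m(m-1)/2 = 15×14/2 = 105

These correspond to all possible transitions between the 15 levels:
15 → 14, 15 → 13, 15 → 12, 15 → 11, 15 → 10, 15 → 9, 15 → 8, 15 → 7...

Each transition produces a photon with a unique energy (and thus wavelength). This count does not depend on Z.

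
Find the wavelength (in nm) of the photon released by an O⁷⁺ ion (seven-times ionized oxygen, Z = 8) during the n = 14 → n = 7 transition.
93.03 nm

First, find the transition energy using E_n = -13.6057 Z² / n² eV:
E_14 = -13.6057 × 8² / 14² = -4.4427 eV
E_7 = -13.6057 × 8² / 7² = -17.7707 eV

Photon energy: |ΔE| = |E_7 - E_14| = 13.3280 eV

Convert to wavelength using E = hc/λ with hc = 1239.84 eV·nm:
λ = hc/E = 1239.84 eV·nm / 13.3280 eV
λ = 93.03 nm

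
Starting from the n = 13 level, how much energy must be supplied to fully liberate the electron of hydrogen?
0.08 eV

The ionization energy is the energy needed to remove the electron completely (n → ∞).

For hydrogen, E_n = -13.6057 eV / n².

At n = 13: E_13 = -13.6057 / 13² = -0.08051 eV
At n = ∞: E_∞ = 0 eV

Ionization energy = E_∞ - E_13 = 0 - (-0.08051) = 0.08051 eV
Ionization energy ≈ 0.08 eV

This is also called the binding energy of the electron in state n = 13.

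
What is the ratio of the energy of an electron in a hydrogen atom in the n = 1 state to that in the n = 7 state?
49.00

Using E_n = -13.6057 Z² / n² eV with Z = 1:

E_1 = -13.6057 / 1² = -13.6057 / 1 = -13.60570000 eV
E_7 = -13.6057 / 7² = -13.6057 / 49 = -0.27766735 eV

The ratio is:
E_1/E_7 = (-13.60570000) / (-0.27766735)
E_1/E_7 = (-13.6057/1) / (-13.6057/49)
E_1/E_7 = 49/1
E_1/E_7 = 49.00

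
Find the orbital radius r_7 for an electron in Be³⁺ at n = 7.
0.64824 nm (or 6.48242 Å)

The Bohr radius formula is:
r_n = n² a₀ / Z

where a₀ = 0.05291772 nm is the Bohr radius.

For Be³⁺ (Z = 4) at n = 7:
r_7 = 7² × 0.05291772 nm / 4
r_7 = 49 × 0.05291772 nm / 4
r_7 = 2.592968 nm / 4
r_7 = 0.64824 nm

The electron orbits at approximately 0.64824 nm from the nucleus.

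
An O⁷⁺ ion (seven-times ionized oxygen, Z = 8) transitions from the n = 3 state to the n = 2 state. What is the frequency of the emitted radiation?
2.92e+16 Hz

First, find the transition energy:
E_3 = -13.6057 × 8² / 3² = -96.75164 eV
E_2 = -13.6057 × 8² / 2² = -217.69120 eV
|ΔE| = |E_2 - E_3| = 120.93956 eV

Convert to Joules: E = 120.93956 eV × (1.602177 × 10⁻¹⁹ J/eV) = 1.9377e-17 J

Using E = hf:
f = E/h = 1.9377e-17 J / (6.62607 × 10⁻³⁴ J·s)
f = 2.92e+16 Hz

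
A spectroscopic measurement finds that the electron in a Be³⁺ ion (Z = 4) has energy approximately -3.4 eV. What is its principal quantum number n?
n = 8

The exact energy levels follow E_n = -13.6057 Z² / n² eV with Z = 4.

The measured value (-3.4 eV) is reported to only 2 significant figures, so we must test candidate n values and see which one matches to that precision.

Candidate energies:
  n = 6:  E = -13.6057 × 4² / 6² = -6.046978 eV
  n = 7:  E = -13.6057 × 4² / 7² = -4.442678 eV
  n = 8:  E = -13.6057 × 4² / 8² = -3.401425 eV  ← matches
  n = 9:  E = -13.6057 × 4² / 9² = -2.687546 eV
  n = 10:  E = -13.6057 × 4² / 10² = -2.176912 eV

Checking against the measurement of -3.4 eV (2 sig figs), only n = 8 agrees:
E_8 = -3.401425 eV, which rounds to -3.4 eV ✓

Therefore n = 8.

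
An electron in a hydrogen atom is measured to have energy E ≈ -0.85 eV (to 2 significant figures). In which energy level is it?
n = 4

The exact energy levels follow E_n = -13.6057 eV / n².

The measured value (-0.85 eV) is reported to only 2 significant figures, so we must test candidate n values and see which one matches to that precision.

Candidate energies:
  n = 2:  E = -13.6057/2² = -3.40143 eV
  n = 3:  E = -13.6057/3² = -1.51174 eV
  n = 4:  E = -13.6057/4² = -0.85036 eV  ← matches
  n = 5:  E = -13.6057/5² = -0.54423 eV
  n = 6:  E = -13.6057/6² = -0.37794 eV

Checking against the measurement of -0.85 eV (2 sig figs), only n = 4 agrees:
E_4 = -0.85036 eV, which rounds to -0.85 eV ✓

Therefore n = 4.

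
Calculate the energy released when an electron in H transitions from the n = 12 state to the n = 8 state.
0.118105 eV

The energy levels are E_n = -13.6057 eV / n².

Energy at n = 12: E_12 = -13.6057 / 12² = -0.094484028 eV
Energy at n = 8: E_8 = -13.6057 / 8² = -0.212589063 eV

For emission (electron falling to lower state), the photon energy is:
E_photon = E_12 - E_8 = |-0.094484028 - (-0.212589063)|
E_photon = 0.118105 eV

This energy is carried away by the emitted photon.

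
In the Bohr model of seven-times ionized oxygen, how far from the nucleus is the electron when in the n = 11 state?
0.8004 nm (or 8.0038 Å)

The Bohr radius formula is:
r_n = n² a₀ / Z

where a₀ = 0.0529177 nm is the Bohr radius.

For O⁷⁺ (Z = 8) at n = 11:
r_11 = 11² × 0.0529177 nm / 8
r_11 = 121 × 0.0529177 nm / 8
r_11 = 6.40304 nm / 8
r_11 = 0.8004 nm

The electron orbits at approximately 0.8004 nm from the nucleus.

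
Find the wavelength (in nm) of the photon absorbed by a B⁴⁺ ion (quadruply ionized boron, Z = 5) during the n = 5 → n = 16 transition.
100.9887 nm

First, find the transition energy using E_n = -13.6057 Z² / n² eV:
E_5 = -13.6057 × 5² / 5² = -13.6057000 eV
E_16 = -13.6057 × 5² / 16² = -1.3286816 eV

Photon energy: |ΔE| = |E_16 - E_5| = 12.2770184 eV

Convert to wavelength using E = hc/λ with hc = 1239.84 eV·nm:
λ = hc/E = 1239.84 eV·nm / 12.2770184 eV
λ = 100.9887 nm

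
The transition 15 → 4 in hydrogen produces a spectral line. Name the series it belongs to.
Brackett series

The spectral series in hydrogen are named based on the final (lower) energy level:
- Lyman series: n_final = 1 (ultraviolet)
- Balmer series: n_final = 2 (visible/near-UV)
- Paschen series: n_final = 3 (infrared)
- Brackett series: n_final = 4 (infrared)
- Pfund series: n_final = 5 (far infrared)

Since this transition ends at n = 4, it belongs to the Brackett series.

For reference, this 15 → 4 line has photon energy
ΔE = 13.6057 eV × (1/4² - 1/15²) = 0.78988647 eV,
corresponding to wavelength λ = hc/ΔE = 1239.84 eV·nm / 0.78988647 eV = 1569.64 nm in the infrared region.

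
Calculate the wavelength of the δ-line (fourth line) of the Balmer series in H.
410.06931 nm

The lines of a series are numbered from the longest wavelength (smallest ΔE) outward; the fourth line is the transition from n = n_f + 4 to n_f.
The Balmer series has all transitions ending at n_f = 2.

For H, the fourth line (δ-line) is the jump from n = 6 to n = 2:
E_6 = -13.6057 / 6² = -0.377936111 eV
E_2 = -13.6057 / 2² = -3.401425000 eV
ΔE = E_6 - E_2 = 3.023488889 eV

λ = hc/E = 1239.84 eV·nm / 3.023488889 eV
λ = 410.06931 nm

This is the δ-line of the Balmer series in H.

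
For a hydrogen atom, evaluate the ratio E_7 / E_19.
7.3673

Using E_n = -13.6057 Z² / n² eV with Z = 1:

E_7 = -13.6057 / 7² = -13.6057 / 49 = -0.2776673469 eV
E_19 = -13.6057 / 19² = -13.6057 / 361 = -0.0376889197 eV

The ratio is:
E_7/E_19 = (-0.2776673469) / (-0.0376889197)
E_7/E_19 = (-13.6057/49) / (-13.6057/361)
E_7/E_19 = 361/49
E_7/E_19 = 7.3673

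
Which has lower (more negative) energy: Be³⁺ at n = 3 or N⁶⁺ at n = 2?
N⁶⁺ at n = 2 (E = -166.67 eV)

Using E_n = -13.6057 Z² / n² eV:

Be³⁺ (Z = 4) at n = 3:
E = -13.6057 × 4² / 3² = -13.6057 × 16 / 9 = -24.18791 eV

N⁶⁺ (Z = 7) at n = 2:
E = -13.6057 × 7² / 2² = -13.6057 × 49 / 4 = -166.66983 eV

Since -166.66983 eV < -24.18791 eV,
N⁶⁺ at n = 2 is more tightly bound (requires more energy to ionize).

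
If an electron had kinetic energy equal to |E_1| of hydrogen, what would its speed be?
2.19e+06 m/s (or 0.730% of c)

The binding energy at n = 1 for hydrogen is:
E_1 = -13.6057/1² = -13.60570 eV
|E_1| = 13.60570 eV

Convert to Joules:
KE = 13.60570 eV × (1.602177 × 10⁻¹⁹ J/eV) = 2.1799e-18 J

Using KE = ½mv²:
v = √(2·KE/m_e)
v = √(2 × 2.1799e-18 J / 9.10938 × 10⁻³¹ kg)
v = 2.19e+06 m/s

This is approximately 0.730% the speed of light.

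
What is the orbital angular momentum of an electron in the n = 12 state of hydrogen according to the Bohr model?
1.265e-33 J·s (or 12ℏ)

In the Bohr model, angular momentum is quantized:
L = nℏ

where ℏ = h/(2π) = 1.05457e-34 J·s

For n = 12:
L = 12 × 1.05457e-34 J·s
L = 1.265e-33 J·s

This can also be written as L = 12ℏ.
The angular momentum is an integer multiple of the reduced Planck constant.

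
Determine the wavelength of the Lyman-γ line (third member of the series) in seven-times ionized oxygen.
1.5188 nm

The lines of a series are numbered from the longest wavelength (smallest ΔE) outward; the third line is the transition from n = n_f + 3 to n_f.
The Lyman series has all transitions ending at n_f = 1.

For O⁷⁺ (Z = 8), the third line (γ-line) is the jump from n = 4 to n = 1:
E_4 = -13.6057 × 8² / 4² = -54.422800 eV
E_1 = -13.6057 × 8² / 1² = -870.764800 eV
ΔE = E_4 - E_1 = 816.342000 eV

λ = hc/E = 1239.84 eV·nm / 816.342000 eV
λ = 1.5188 nm

This is the γ-line of the Lyman series in O⁷⁺.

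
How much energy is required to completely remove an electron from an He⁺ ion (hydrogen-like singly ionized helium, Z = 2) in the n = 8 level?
0.85 eV

The ionization energy is the energy needed to remove the electron completely (n → ∞).

For a hydrogen-like ion with Z = 2, E_n = -13.6057 Z² / n² eV.

At n = 8: E_8 = -13.6057 × 2² / 8² = -0.85036 eV
At n = ∞: E_∞ = 0 eV

Ionization energy = E_∞ - E_8 = 0 - (-0.85036) = 0.85036 eV
Ionization energy ≈ 0.85 eV

This is also called the binding energy of the electron in state n = 8.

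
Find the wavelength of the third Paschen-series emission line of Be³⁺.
68.34488 nm

The lines of a series are numbered from the longest wavelength (smallest ΔE) outward; the third line is the transition from n = n_f + 3 to n_f.
The Paschen series has all transitions ending at n_f = 3.

For Be³⁺ (Z = 4), the third line (γ-line) is the jump from n = 6 to n = 3:
E_6 = -13.6057 × 4² / 6² = -6.0469778 eV
E_3 = -13.6057 × 4² / 3² = -24.1879111 eV
ΔE = E_6 - E_3 = 18.1409333 eV

λ = hc/E = 1239.84 eV·nm / 18.1409333 eV
λ = 68.34488 nm

This is the γ-line of the Paschen series in Be³⁺.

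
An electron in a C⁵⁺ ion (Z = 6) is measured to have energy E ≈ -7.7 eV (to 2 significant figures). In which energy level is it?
n = 8

The exact energy levels follow E_n = -13.6057 Z² / n² eV with Z = 6.

The measured value (-7.7 eV) is reported to only 2 significant figures, so we must test candidate n values and see which one matches to that precision.

Candidate energies:
  n = 6:  E = -13.6057 × 6² / 6² = -13.60570 eV
  n = 7:  E = -13.6057 × 6² / 7² = -9.99602 eV
  n = 8:  E = -13.6057 × 6² / 8² = -7.65321 eV  ← matches
  n = 9:  E = -13.6057 × 6² / 9² = -6.04698 eV
  n = 10:  E = -13.6057 × 6² / 10² = -4.89805 eV

Checking against the measurement of -7.7 eV (2 sig figs), only n = 8 agrees:
E_8 = -7.65321 eV, which rounds to -7.7 eV ✓

Therefore n = 8.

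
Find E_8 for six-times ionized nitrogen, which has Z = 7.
-10.42 eV

For hydrogen-like ions, the energy levels scale with Z²:
E_n = -13.6057 Z² / n² eV

For N⁶⁺ (Z = 7) at n = 8:
E_8 = -13.6057 × 7² / 8²
E_8 = -13.6057 × 49 / 64
E_8 = -666.6793 / 64
E_8 = -10.42 eV

The energy is 49 times more negative than hydrogen at the same n due to the stronger nuclear charge.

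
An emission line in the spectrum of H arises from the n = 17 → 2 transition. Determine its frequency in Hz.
8.1108e+14 Hz

First, find the transition energy:
E_17 = -13.6057 / 17² = -0.0470785 eV
E_2 = -13.6057 / 2² = -3.4014250 eV
|ΔE| = |E_2 - E_17| = 3.3543465 eV

Convert to Joules: E = 3.3543465 eV × (1.602177 × 10⁻¹⁹ J/eV) = 5.374257e-19 J

Using E = hf:
f = E/h = 5.374257e-19 J / (6.62607 × 10⁻³⁴ J·s)
f = 8.1108e+14 Hz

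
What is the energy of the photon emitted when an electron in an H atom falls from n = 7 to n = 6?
0.100 eV

The energy levels are E_n = -13.6057 eV / n².

Energy at n = 7: E_7 = -13.6057 / 7² = -0.277667 eV
Energy at n = 6: E_6 = -13.6057 / 6² = -0.377936 eV

For emission (electron falling to lower state), the photon energy is:
E_photon = E_7 - E_6 = |-0.277667 - (-0.377936)|
E_photon = 0.100 eV

This energy is carried away by the emitted photon.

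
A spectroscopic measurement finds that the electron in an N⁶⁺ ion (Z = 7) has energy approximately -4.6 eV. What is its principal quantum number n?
n = 12

The exact energy levels follow E_n = -13.6057 Z² / n² eV with Z = 7.

The measured value (-4.6 eV) is reported to only 2 significant figures, so we must test candidate n values and see which one matches to that precision.

Candidate energies:
  n = 10:  E = -13.6057 × 7² / 10² = -6.66679 eV
  n = 11:  E = -13.6057 × 7² / 11² = -5.50975 eV
  n = 12:  E = -13.6057 × 7² / 12² = -4.62972 eV  ← matches
  n = 13:  E = -13.6057 × 7² / 13² = -3.94485 eV
  n = 14:  E = -13.6057 × 7² / 14² = -3.40143 eV

Checking against the measurement of -4.6 eV (2 sig figs), only n = 12 agrees:
E_12 = -4.62972 eV, which rounds to -4.6 eV ✓

Therefore n = 12.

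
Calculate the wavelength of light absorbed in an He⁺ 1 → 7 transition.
23.2562 nm

First, find the transition energy using E_n = -13.6057 Z² / n² eV:
E_1 = -13.6057 × 2² / 1² = -54.422800 eV
E_7 = -13.6057 × 2² / 7² = -1.110669 eV

Photon energy: |ΔE| = |E_7 - E_1| = 53.312131 eV

Convert to wavelength using E = hc/λ with hc = 1239.84 eV·nm:
λ = hc/E = 1239.84 eV·nm / 53.312131 eV
λ = 23.2562 nm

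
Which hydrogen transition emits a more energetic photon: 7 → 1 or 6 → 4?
7 → 1

Calculate the energy for each transition:

Transition 7 → 1:
ΔE₁ = |E_1 - E_7| = |-13.6057/1² - (-13.6057/7²)|
ΔE₁ = |-13.60570000 - (-0.27766735)| = 13.32803 eV

Transition 6 → 4:
ΔE₂ = |E_4 - E_6| = |-13.6057/4² - (-13.6057/6²)|
ΔE₂ = |-0.85035625 - (-0.37793611)| = 0.47242 eV

Since 13.32803 eV > 0.47242 eV, the transition 7 → 1 emits the more energetic photon.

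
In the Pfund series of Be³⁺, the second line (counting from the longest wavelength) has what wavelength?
290.703069 nm

The lines of a series are numbered from the longest wavelength (smallest ΔE) outward; the second line is the transition from n = n_f + 2 to n_f.
The Pfund series has all transitions ending at n_f = 5.

For Be³⁺ (Z = 4), the second line (β-line) is the jump from n = 7 to n = 5:
E_7 = -13.6057 × 4² / 7² = -4.4426775510 eV
E_5 = -13.6057 × 4² / 5² = -8.7076480000 eV
ΔE = E_7 - E_5 = 4.2649704490 eV

λ = hc/E = 1239.84 eV·nm / 4.2649704490 eV
λ = 290.703069 nm

This is the β-line of the Pfund series in Be³⁺.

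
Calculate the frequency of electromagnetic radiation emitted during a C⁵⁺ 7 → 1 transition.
1.16017e+17 Hz

First, find the transition energy:
E_7 = -13.6057 × 6² / 7² = -9.996024 eV
E_1 = -13.6057 × 6² / 1² = -489.805200 eV
|ΔE| = |E_1 - E_7| = 479.809176 eV

Convert to Joules: E = 479.809176 eV × (1.602177 × 10⁻¹⁹ J/eV) = 7.6873923e-17 J

Using E = hf:
f = E/h = 7.6873923e-17 J / (6.62607 × 10⁻³⁴ J·s)
f = 1.16017e+17 Hz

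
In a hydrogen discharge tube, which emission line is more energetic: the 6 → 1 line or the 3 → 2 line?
6 → 1

Calculate the energy for each transition:

Transition 6 → 1:
ΔE₁ = |E_1 - E_6| = |-13.6057/1² - (-13.6057/6²)|
ΔE₁ = |-13.60570000000 - (-0.37793611111)| = 13.22776389 eV

Transition 3 → 2:
ΔE₂ = |E_2 - E_3| = |-13.6057/2² - (-13.6057/3²)|
ΔE₂ = |-3.40142500000 - (-1.51174444444)| = 1.88968056 eV

Since 13.22776389 eV > 1.88968056 eV, the transition 6 → 1 emits the more energetic photon.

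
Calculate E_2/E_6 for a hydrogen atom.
9.000

Using E_n = -13.6057 Z² / n² eV with Z = 1:

E_2 = -13.6057 / 2² = -13.6057 / 4 = -3.401425000 eV
E_6 = -13.6057 / 6² = -13.6057 / 36 = -0.377936111 eV

The ratio is:
E_2/E_6 = (-3.401425000) / (-0.377936111)
E_2/E_6 = (-13.6057/4) / (-13.6057/36)
E_2/E_6 = 36/4
E_2/E_6 = 9.000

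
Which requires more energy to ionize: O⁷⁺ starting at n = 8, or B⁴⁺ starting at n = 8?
O⁷⁺ at n = 8 (E = -13.61 eV)

Using E_n = -13.6057 Z² / n² eV:

O⁷⁺ (Z = 8) at n = 8:
E = -13.6057 × 8² / 8² = -13.6057 × 64 / 64 = -13.60570 eV

B⁴⁺ (Z = 5) at n = 8:
E = -13.6057 × 5² / 8² = -13.6057 × 25 / 64 = -5.31473 eV

Since -13.60570 eV < -5.31473 eV,
O⁷⁺ at n = 8 is more tightly bound (requires more energy to ionize).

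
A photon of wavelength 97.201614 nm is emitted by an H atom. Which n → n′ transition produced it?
n = 4 → n = 1

First, find the photon energy from the wavelength (hc = 1239.84 eV·nm):
E = hc/λ = 1239.84 eV·nm / 97.201614 nm = 12.755344 eV

The energy levels of hydrogen satisfy E_n = -13.6057 / n² eV, so an emission n_i → n_f releases
ΔE = 13.6057 × (1/n_f² − 1/n_i²) eV.

Setting ΔE equal to the photon energy:
1/n_f² − 1/n_i² = 12.755344 / 13.6057 = 0.93750002

Since 1/n_i² must be positive, we need 1/n_f² > 0.93750002, i.e. n_f ≤ 1. For each allowed n_f, solve n_i = (1/n_f² − 0.93750002)^(−1/2) and check whether it is a whole number:
  n_f = 1: 1/n_i² = 1.00000000 − 0.93750002 = 0.06249998 → n_i = 4.000  → integer, n_i = 4 ✓

Only n_f = 1 gives an integer upper level, n_i = 4.

The transition is from n = 4 to n = 1 (emission).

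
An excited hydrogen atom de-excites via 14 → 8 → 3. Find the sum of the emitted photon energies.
1.442 eV

The energy levels of hydrogen are E_n = -13.6057 / n² eV.

First transition (14 → 8):
ΔE₁ = |E_8 - E_14|
ΔE₁ = |-0.212589063 - (-0.069416837)| = 0.143172 eV

Second transition (8 → 3):
ΔE₂ = |E_3 - E_8|
ΔE₂ = |-1.511744444 - (-0.212589063)| = 1.299155 eV

Total energy released:
E_total = ΔE₁ + ΔE₂ = 0.143172 + 1.299155 = 1.442 eV

Note: This equals the direct transition 14 → 3: 1.442 eV ✓
Energy is conserved regardless of the path taken.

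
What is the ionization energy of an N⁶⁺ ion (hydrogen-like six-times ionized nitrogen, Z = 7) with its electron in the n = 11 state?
5.5097 eV

The ionization energy is the energy needed to remove the electron completely (n → ∞).

For a hydrogen-like ion with Z = 7, E_n = -13.6057 Z² / n² eV.

At n = 11: E_11 = -13.6057 × 7² / 11² = -5.5097463 eV
At n = ∞: E_∞ = 0 eV

Ionization energy = E_∞ - E_11 = 0 - (-5.5097463) = 5.5097463 eV
Ionization energy ≈ 5.5097 eV

This is also called the binding energy of the electron in state n = 11.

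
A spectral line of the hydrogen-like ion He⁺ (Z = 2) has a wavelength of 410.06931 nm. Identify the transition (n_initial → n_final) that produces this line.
n = 12 → n = 4

First, find the photon energy from the wavelength (hc = 1239.84 eV·nm):
E = hc/λ = 1239.84 eV·nm / 410.06931 nm = 3.0234889 eV

The energy levels of He⁺ satisfy E_n = -13.6057 × 2² / n² eV, so an emission n_i → n_f releases
ΔE = 13.6057 × 2² × (1/n_f² − 1/n_i²) eV.

Setting ΔE equal to the photon energy:
1/n_f² − 1/n_i² = 3.0234889 / (13.6057 × 2²) = 0.055555556

Since 1/n_i² must be positive, we need 1/n_f² > 0.055555556, i.e. n_f ≤ 4. For each allowed n_f, solve n_i = (1/n_f² − 0.055555556)^(−1/2) and check whether it is a whole number:
  n_f = 1: 1/n_i² = 1.000000000 − 0.055555556 = 0.944444444 → n_i = 1.029  (not an integer) ✗
  n_f = 2: 1/n_i² = 0.250000000 − 0.055555556 = 0.194444444 → n_i = 2.268  (not an integer) ✗
  n_f = 3: 1/n_i² = 0.111111111 − 0.055555556 = 0.055555555 → n_i = 4.243  (not an integer) ✗
  n_f = 4: 1/n_i² = 0.062500000 − 0.055555556 = 0.006944444 → n_i = 12.000  → integer, n_i = 12 ✓

Only n_f = 4 gives an integer upper level, n_i = 12.

The transition is from n = 12 to n = 4 (emission).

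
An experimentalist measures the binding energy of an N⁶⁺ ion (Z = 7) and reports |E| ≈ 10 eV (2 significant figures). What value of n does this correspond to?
n = 8

The exact energy levels follow E_n = -13.6057 Z² / n² eV with Z = 7.

The measured value (-10 eV) is reported to only 2 significant figures, so we must test candidate n values and see which one matches to that precision.

Candidate energies:
  n = 6:  E = -13.6057 × 7² / 6² = -18.518869 eV
  n = 7:  E = -13.6057 × 7² / 7² = -13.605700 eV
  n = 8:  E = -13.6057 × 7² / 8² = -10.416864 eV  ← matches
  n = 9:  E = -13.6057 × 7² / 9² = -8.230609 eV
  n = 10:  E = -13.6057 × 7² / 10² = -6.666793 eV

Checking against the measurement of -10 eV (2 sig figs), only n = 8 agrees:
E_8 = -10.416864 eV, which rounds to -10 eV ✓

Therefore n = 8.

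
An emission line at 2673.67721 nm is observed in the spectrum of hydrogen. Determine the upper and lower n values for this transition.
n = 13 → n = 5

First, find the photon energy from the wavelength (hc = 1239.84 eV·nm):
E = hc/λ = 1239.84 eV·nm / 2673.67721 nm = 0.46372090 eV

The energy levels of hydrogen satisfy E_n = -13.6057 / n² eV, so an emission n_i → n_f releases
ΔE = 13.6057 × (1/n_f² − 1/n_i²) eV.

Setting ΔE equal to the photon energy:
1/n_f² − 1/n_i² = 0.46372090 / 13.6057 = 0.034082840

Since 1/n_i² must be positive, we need 1/n_f² > 0.034082840, i.e. n_f ≤ 5. For each allowed n_f, solve n_i = (1/n_f² − 0.034082840)^(−1/2) and check whether it is a whole number:
  n_f = 1: 1/n_i² = 1.000000000 − 0.034082840 = 0.965917160 → n_i = 1.017  (not an integer) ✗
  n_f = 2: 1/n_i² = 0.250000000 − 0.034082840 = 0.215917160 → n_i = 2.152  (not an integer) ✗
  n_f = 3: 1/n_i² = 0.111111111 − 0.034082840 = 0.077028271 → n_i = 3.603  (not an integer) ✗
  n_f = 4: 1/n_i² = 0.062500000 − 0.034082840 = 0.028417160 → n_i = 5.932  (not an integer) ✗
  n_f = 5: 1/n_i² = 0.040000000 − 0.034082840 = 0.005917160 → n_i = 13.000  → integer, n_i = 13 ✓

Only n_f = 5 gives an integer upper level, n_i = 13.

The transition is from n = 13 to n = 5 (emission).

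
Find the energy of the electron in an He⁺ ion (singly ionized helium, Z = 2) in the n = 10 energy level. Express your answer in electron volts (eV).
-0.544228 eV

The energy levels of a hydrogen-like atom are given by:
E_n = -13.6057 Z² / n² eV  (with Z = 2 for He⁺)

For n = 10:
E_10 = -13.6057 × 2² / 10²
E_10 = -13.6057 × 4 / 100
E_10 = -0.544228 eV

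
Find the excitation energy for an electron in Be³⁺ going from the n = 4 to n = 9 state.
10.91815 eV

The energy levels of a hydrogen-like atom are E_n = -13.6057 Z² eV / n².

Energy at n = 4: E_4 = -13.6057 × 4² / 4² = -13.60570000 eV
Energy at n = 9: E_9 = -13.6057 × 4² / 9² = -2.68754568 eV

The excitation energy is the difference:
ΔE = E_9 - E_4
ΔE = -2.68754568 - (-13.60570000)
ΔE = 10.91815 eV

Since this is positive, energy must be absorbed (photon absorption).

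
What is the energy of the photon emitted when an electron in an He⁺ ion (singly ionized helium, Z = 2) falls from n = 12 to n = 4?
3.02 eV

The energy levels are E_n = -13.6057 Z² eV / n².

Energy at n = 12: E_12 = -13.6057 × 2² / 12² = -0.37794 eV
Energy at n = 4: E_4 = -13.6057 × 2² / 4² = -3.40143 eV

For emission (electron falling to lower state), the photon energy is:
E_photon = E_12 - E_4 = |-0.37794 - (-3.40143)|
E_photon = 3.02 eV

This energy is carried away by the emitted photon.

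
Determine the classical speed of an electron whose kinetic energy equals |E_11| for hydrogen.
1.99e+05 m/s (or 0.066339% of c)

The binding energy at n = 11 for hydrogen is:
E_11 = -13.6057/11² = -0.11244380 eV
|E_11| = 0.11244380 eV

Convert to Joules:
KE = 0.11244380 eV × (1.602177 × 10⁻¹⁹ J/eV) = 1.8015e-20 J

Using KE = ½mv²:
v = √(2·KE/m_e)
v = √(2 × 1.8015e-20 J / 9.10938 × 10⁻³¹ kg)
v = 1.99e+05 m/s

This is approximately 0.066339% the speed of light.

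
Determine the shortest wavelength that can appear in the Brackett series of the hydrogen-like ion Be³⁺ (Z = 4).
91.1265 nm

The series limit corresponds to the transition from n = ∞ to n = 4.
This is the highest energy (shortest wavelength) transition in the Brackett series.

E_∞ = 0 eV
E_4 = -13.6057 × 4² / 4² = -13.605700 eV

Energy at series limit:
ΔE = E_∞ - E_4 = 0 - (-13.605700) = 13.605700 eV
λ = hc/E = 1239.84 eV·nm / 13.605700 eV = 91.1265 nm

This energy equals the ionization energy from the n = 4 state of Be³⁺.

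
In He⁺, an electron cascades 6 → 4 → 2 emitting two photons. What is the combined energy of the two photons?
12.09396 eV

The energy levels of He⁺ are E_n = -13.6057 × 2² / n² eV.

First transition (6 → 4):
ΔE₁ = |E_4 - E_6|
ΔE₁ = |-3.40142500000 - (-1.51174444444)| = 1.88968056 eV

Second transition (4 → 2):
ΔE₂ = |E_2 - E_4|
ΔE₂ = |-13.60570000000 - (-3.40142500000)| = 10.20427500 eV

Total energy released:
E_total = ΔE₁ + ΔE₂ = 1.88968056 + 10.20427500 = 12.09396 eV

Note: This equals the direct transition 6 → 2: 12.09396 eV ✓
Energy is conserved regardless of the path taken.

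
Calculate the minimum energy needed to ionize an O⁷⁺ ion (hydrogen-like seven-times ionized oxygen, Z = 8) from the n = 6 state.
24.18791 eV

The ionization energy is the energy needed to remove the electron completely (n → ∞).

For a hydrogen-like ion with Z = 8, E_n = -13.6057 Z² / n² eV.

At n = 6: E_6 = -13.6057 × 8² / 6² = -24.18791111 eV
At n = ∞: E_∞ = 0 eV

Ionization energy = E_∞ - E_6 = 0 - (-24.18791111) = 24.18791111 eV
Ionization energy ≈ 24.18791 eV

This is also called the binding energy of the electron in state n = 6.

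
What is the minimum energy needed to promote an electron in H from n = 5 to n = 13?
0.46 eV

The energy levels of a hydrogen-like atom are E_n = -13.6057 eV / n².

Energy at n = 5: E_5 = -13.6057 / 5² = -0.54423 eV
Energy at n = 13: E_13 = -13.6057 / 13² = -0.08051 eV

The excitation energy is the difference:
ΔE = E_13 - E_5
ΔE = -0.08051 - (-0.54423)
ΔE = 0.46 eV

Since this is positive, energy must be absorbed (photon absorption).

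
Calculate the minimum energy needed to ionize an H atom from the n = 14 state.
0.069 eV

The ionization energy is the energy needed to remove the electron completely (n → ∞).

For hydrogen, E_n = -13.6057 eV / n².

At n = 14: E_14 = -13.6057 / 14² = -0.069417 eV
At n = ∞: E_∞ = 0 eV

Ionization energy = E_∞ - E_14 = 0 - (-0.069417) = 0.069417 eV
Ionization energy ≈ 0.069 eV

This is also called the binding energy of the electron in state n = 14.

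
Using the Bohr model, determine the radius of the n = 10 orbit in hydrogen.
5.2918 nm (or 52.9177 Å)

The Bohr radius formula is:
r_n = n² a₀ / Z

where a₀ = 0.0529177 nm is the Bohr radius.

For H (Z = 1) at n = 10:
r_10 = 10² × 0.0529177 nm / 1
r_10 = 100 × 0.0529177 nm / 1
r_10 = 5.29177 nm / 1
r_10 = 5.2918 nm

The electron orbits at approximately 5.2918 nm from the nucleus.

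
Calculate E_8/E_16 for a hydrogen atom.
4.000

Using E_n = -13.6057 Z² / n² eV with Z = 1:

E_8 = -13.6057 / 8² = -13.6057 / 64 = -0.212589063 eV
E_16 = -13.6057 / 16² = -13.6057 / 256 = -0.053147266 eV

The ratio is:
E_8/E_16 = (-0.212589063) / (-0.053147266)
E_8/E_16 = (-13.6057/64) / (-13.6057/256)
E_8/E_16 = 256/64
E_8/E_16 = 4.000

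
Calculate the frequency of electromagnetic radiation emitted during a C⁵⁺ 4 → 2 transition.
2.22064e+16 Hz

First, find the transition energy:
E_4 = -13.6057 × 6² / 4² = -30.61282500 eV
E_2 = -13.6057 × 6² / 2² = -122.45130000 eV
|ΔE| = |E_2 - E_4| = 91.83847500 eV

Convert to Joules: E = 91.83847500 eV × (1.602177 × 10⁻¹⁹ J/eV) = 1.4714149e-17 J

Using E = hf:
f = E/h = 1.4714149e-17 J / (6.62607 × 10⁻³⁴ J·s)
f = 2.22064e+16 Hz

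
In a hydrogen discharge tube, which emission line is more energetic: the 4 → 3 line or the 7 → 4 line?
4 → 3

Calculate the energy for each transition:

Transition 4 → 3:
ΔE₁ = |E_3 - E_4| = |-13.6057/3² - (-13.6057/4²)|
ΔE₁ = |-1.511744444444 - (-0.850356250000)| = 0.661388194 eV

Transition 7 → 4:
ΔE₂ = |E_4 - E_7| = |-13.6057/4² - (-13.6057/7²)|
ΔE₂ = |-0.850356250000 - (-0.277667346939)| = 0.572688903 eV

Since 0.661388194 eV > 0.572688903 eV, the transition 4 → 3 emits the more energetic photon.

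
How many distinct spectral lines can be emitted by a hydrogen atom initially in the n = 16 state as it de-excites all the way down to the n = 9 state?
28

The electron can occupy levels n = 9, 10, ..., 16 during de-excitation — that is m = 16 - 9 + 1 = 8 distinct levels.

The number of distinct spectral lines equals the number of ways to choose 2 of these m levels (each pair gives one possible emission transition):

Number of lines = m(m-1)/2 = 8×7/2 = 28

These correspond to all possible transitions between the 8 levels:
16 → 15, 16 → 14, 16 → 13, 16 → 12, 16 → 11, 16 → 10, 16 → 9, 15 → 14...

Each transition produces a photon with a unique energy (and thus wavelength). This count does not depend on Z.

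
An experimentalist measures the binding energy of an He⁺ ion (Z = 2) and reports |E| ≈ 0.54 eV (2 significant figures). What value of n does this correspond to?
n = 10

The exact energy levels follow E_n = -13.6057 Z² / n² eV with Z = 2.

The measured value (-0.54 eV) is reported to only 2 significant figures, so we must test candidate n values and see which one matches to that precision.

Candidate energies:
  n = 8:  E = -13.6057 × 2² / 8² = -0.85036 eV
  n = 9:  E = -13.6057 × 2² / 9² = -0.67189 eV
  n = 10:  E = -13.6057 × 2² / 10² = -0.54423 eV  ← matches
  n = 11:  E = -13.6057 × 2² / 11² = -0.44978 eV
  n = 12:  E = -13.6057 × 2² / 12² = -0.37794 eV

Checking against the measurement of -0.54 eV (2 sig figs), only n = 10 agrees:
E_10 = -0.54423 eV, which rounds to -0.54 eV ✓

Therefore n = 10.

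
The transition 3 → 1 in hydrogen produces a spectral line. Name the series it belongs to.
Lyman series

The spectral series in hydrogen are named based on the final (lower) energy level:
- Lyman series: n_final = 1 (ultraviolet)
- Balmer series: n_final = 2 (visible/near-UV)
- Paschen series: n_final = 3 (infrared)
- Brackett series: n_final = 4 (infrared)
- Pfund series: n_final = 5 (far infrared)

Since this transition ends at n = 1, it belongs to the Lyman series.

For reference, this 3 → 1 line has photon energy
ΔE = 13.6057 eV × (1/1² - 1/3²) = 12.0939556 eV,
corresponding to wavelength λ = hc/ΔE = 1239.84 eV·nm / 12.0939556 eV = 102.5173 nm in the ultraviolet region.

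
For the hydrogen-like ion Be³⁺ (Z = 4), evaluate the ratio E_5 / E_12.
5.7600

Using E_n = -13.6057 Z² / n² eV with Z = 4:

E_5 = -13.6057 × 4² / 5² = -217.6912 / 25 = -8.7076480000 eV
E_12 = -13.6057 × 4² / 12² = -217.6912 / 144 = -1.5117444444 eV

The ratio is:
E_5/E_12 = (-8.7076480000) / (-1.5117444444)
E_5/E_12 = (-217.6912/25) / (-217.6912/144)
E_5/E_12 = 144/25
E_5/E_12 = 5.7600
(Note: the Z² factors cancel in the ratio.)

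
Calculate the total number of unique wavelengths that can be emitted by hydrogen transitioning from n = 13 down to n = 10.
6

The electron can occupy levels n = 10, 11, ..., 13 during de-excitation — that is m = 13 - 10 + 1 = 4 distinct levels.

The number of distinct spectral lines equals the number of ways to choose 2 of these m levels (each pair gives one possible emission transition):

Number of lines = m(m-1)/2 = 4×3/2 = 6

These correspond to all possible transitions between the 4 levels:
13 → 12, 13 → 11, 13 → 10, 12 → 11, 12 → 10, 11 → 10

Each transition produces a photon with a unique energy (and thus wavelength). This count does not depend on Z.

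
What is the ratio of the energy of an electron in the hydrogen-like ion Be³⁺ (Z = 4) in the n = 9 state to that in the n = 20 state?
4.94

Using E_n = -13.6057 Z² / n² eV with Z = 4:

E_9 = -13.6057 × 4² / 9² = -217.6912 / 81 = -2.68754568 eV
E_20 = -13.6057 × 4² / 20² = -217.6912 / 400 = -0.54422800 eV

The ratio is:
E_9/E_20 = (-2.68754568) / (-0.54422800)
E_9/E_20 = (-217.6912/81) / (-217.6912/400)
E_9/E_20 = 400/81
E_9/E_20 = 4.94
(Note: the Z² factors cancel in the ratio.)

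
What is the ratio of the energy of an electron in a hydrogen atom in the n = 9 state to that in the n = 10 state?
1.235

Using E_n = -13.6057 Z² / n² eV with Z = 1:

E_9 = -13.6057 / 9² = -13.6057 / 81 = -0.167971605 eV
E_10 = -13.6057 / 10² = -13.6057 / 100 = -0.136057000 eV

The ratio is:
E_9/E_10 = (-0.167971605) / (-0.136057000)
E_9/E_10 = (-13.6057/81) / (-13.6057/100)
E_9/E_10 = 100/81
E_9/E_10 = 1.235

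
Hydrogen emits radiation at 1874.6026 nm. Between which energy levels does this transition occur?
n = 4 → n = 3

First, find the photon energy from the wavelength (hc = 1239.84 eV·nm):
E = hc/λ = 1239.84 eV·nm / 1874.6026 nm = 0.66138818 eV

The energy levels of hydrogen satisfy E_n = -13.6057 / n² eV, so an emission n_i → n_f releases
ΔE = 13.6057 × (1/n_f² − 1/n_i²) eV.

Setting ΔE equal to the photon energy:
1/n_f² − 1/n_i² = 0.66138818 / 13.6057 = 0.048611110

Since 1/n_i² must be positive, we need 1/n_f² > 0.048611110, i.e. n_f ≤ 4. For each allowed n_f, solve n_i = (1/n_f² − 0.048611110)^(−1/2) and check whether it is a whole number:
  n_f = 1: 1/n_i² = 1.000000000 − 0.048611110 = 0.951388890 → n_i = 1.025  (not an integer) ✗
  n_f = 2: 1/n_i² = 0.250000000 − 0.048611110 = 0.201388890 → n_i = 2.228  (not an integer) ✗
  n_f = 3: 1/n_i² = 0.111111111 − 0.048611110 = 0.062500001 → n_i = 4.000  → integer, n_i = 4 ✓
  n_f = 4: 1/n_i² = 0.062500000 − 0.048611110 = 0.013888890 → n_i = 8.485  (not an integer) ✗

Only n_f = 3 gives an integer upper level, n_i = 4.

The transition is from n = 4 to n = 3 (emission).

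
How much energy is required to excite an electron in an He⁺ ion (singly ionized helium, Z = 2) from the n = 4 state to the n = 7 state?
2.291 eV

The energy levels of a hydrogen-like atom are E_n = -13.6057 Z² eV / n².

Energy at n = 4: E_4 = -13.6057 × 2² / 4² = -3.401425 eV
Energy at n = 7: E_7 = -13.6057 × 2² / 7² = -1.110669 eV

The excitation energy is the difference:
ΔE = E_7 - E_4
ΔE = -1.110669 - (-3.401425)
ΔE = 2.291 eV

Since this is positive, energy must be absorbed (photon absorption).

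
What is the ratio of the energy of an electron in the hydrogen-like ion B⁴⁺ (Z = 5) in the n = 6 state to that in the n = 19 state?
10.0278

Using E_n = -13.6057 Z² / n² eV with Z = 5:

E_6 = -13.6057 × 5² / 6² = -340.1425 / 36 = -9.4484027778 eV
E_19 = -13.6057 × 5² / 19² = -340.1425 / 361 = -0.9422229917 eV

The ratio is:
E_6/E_19 = (-9.4484027778) / (-0.9422229917)
E_6/E_19 = (-340.1425/36) / (-340.1425/361)
E_6/E_19 = 361/36
E_6/E_19 = 10.0278
(Note: the Z² factors cancel in the ratio.)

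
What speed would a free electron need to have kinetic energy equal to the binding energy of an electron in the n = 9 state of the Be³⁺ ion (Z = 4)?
9.7231e+05 m/s (or 0.3243% of c)

The binding energy at n = 9 for Be³⁺ is:
E_9 = -13.6057 × 4²/9² = -2.6875457 eV
|E_9| = 2.6875457 eV

Convert to Joules:
KE = 2.6875457 eV × (1.602177 × 10⁻¹⁹ J/eV) = 4.305924e-19 J

Using KE = ½mv²:
v = √(2·KE/m_e)
v = √(2 × 4.305924e-19 J / 9.10938 × 10⁻³¹ kg)
v = 9.7231e+05 m/s

This is approximately 0.3243% the speed of light.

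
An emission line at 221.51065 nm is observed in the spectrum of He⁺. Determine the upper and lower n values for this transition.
n = 11 → n = 3

First, find the photon energy from the wavelength (hc = 1239.84 eV·nm):
E = hc/λ = 1239.84 eV·nm / 221.51065 nm = 5.5972027 eV

The energy levels of He⁺ satisfy E_n = -13.6057 × 2² / n² eV, so an emission n_i → n_f releases
ΔE = 13.6057 × 2² × (1/n_f² − 1/n_i²) eV.

Setting ΔE equal to the photon energy:
1/n_f² − 1/n_i² = 5.5972027 / (13.6057 × 2²) = 0.10284665

Since 1/n_i² must be positive, we need 1/n_f² > 0.10284665, i.e. n_f ≤ 3. For each allowed n_f, solve n_i = (1/n_f² − 0.10284665)^(−1/2) and check whether it is a whole number:
  n_f = 1: 1/n_i² = 1.00000000 − 0.10284665 = 0.89715335 → n_i = 1.056  (not an integer) ✗
  n_f = 2: 1/n_i² = 0.25000000 − 0.10284665 = 0.14715335 → n_i = 2.607  (not an integer) ✗
  n_f = 3: 1/n_i² = 0.11111111 − 0.10284665 = 0.00826446 → n_i = 11.000  → integer, n_i = 11 ✓

Only n_f = 3 gives an integer upper level, n_i = 11.

The transition is from n = 11 to n = 3 (emission).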